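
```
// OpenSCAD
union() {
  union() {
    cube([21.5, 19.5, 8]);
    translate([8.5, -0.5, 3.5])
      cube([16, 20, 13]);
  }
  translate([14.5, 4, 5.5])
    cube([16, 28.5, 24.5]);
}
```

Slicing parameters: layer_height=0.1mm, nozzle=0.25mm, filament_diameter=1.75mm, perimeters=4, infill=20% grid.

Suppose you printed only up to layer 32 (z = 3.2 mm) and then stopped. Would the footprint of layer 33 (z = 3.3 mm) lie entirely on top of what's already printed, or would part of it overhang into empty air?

entirely on top

Compare the two slices. At z = 3.2: the cube is present — its section is the full 21.5×19.5 rectangle (area 419.25 mm²); the cube at (8.5, -0.5) does not reach this height (z outside [3.5, 16.5]); Taking the union: only the 21.5×19.5 cube is present, so the union is just that shape — area = 419.25 mm²; the cube at (14.5, 4) does not reach this height (z outside [5.5, 30]); Merging all regions: only the result so far is present, so the union is just that shape — area = 419.25 mm². At z = 3.3: the 21.5×19.5 cube contributes its full rectangle (area 419.25 mm²); the cube at (8.5, -0.5) is absent (z outside [3.5, 16.5]); Merging all regions: only the 21.5×19.5 cube is present, so the union is just that shape — area = 419.25 mm²; the cube at (14.5, 4) is absent (z outside [5.5, 30]); Merging all regions: only that combined region is present, so the union is just that shape — area = 419.25 mm². Checking containment: the cross-section at z = 3.3 is a subset of the cross-section at z = 3.2.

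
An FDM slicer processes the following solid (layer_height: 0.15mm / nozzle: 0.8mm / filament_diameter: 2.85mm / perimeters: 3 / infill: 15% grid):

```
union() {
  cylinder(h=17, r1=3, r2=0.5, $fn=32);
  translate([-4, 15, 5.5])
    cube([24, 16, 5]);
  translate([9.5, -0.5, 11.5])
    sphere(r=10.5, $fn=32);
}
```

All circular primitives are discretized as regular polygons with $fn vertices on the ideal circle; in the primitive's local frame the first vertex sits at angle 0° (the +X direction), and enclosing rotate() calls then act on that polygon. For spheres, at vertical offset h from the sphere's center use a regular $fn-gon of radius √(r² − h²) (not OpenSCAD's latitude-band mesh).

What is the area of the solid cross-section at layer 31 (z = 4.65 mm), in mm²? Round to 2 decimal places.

212.90 mm²

At z = 4.65 mm: the cone: at t=0.274 of its height the radius interpolates to r₁+(r₂−r₁)t = 2.316, giving a regular 32-gon of that circumradius (area = (32/2)·2.316²·sin(360°/32) = 16.75 mm²); the cube at (-4, 15) does not reach this height (z outside [5.5, 10.5]); the r=10.5 sphere at (9.5, -0.5) contributes a regular 32-gon of circumradius √(10.5²−6.85²) = 7.958 (area = (32/2)·7.958²·sin(360°/32) = 197.67 mm²); Merging all regions: the regions partially overlap — summed areas 214.42 mm² minus the doubly-counted overlap 1.52 mm² gives 212.90 mm² — area = 212.90 mm². Overall, the cross-section is a single solid region. Net area = 212.90 mm².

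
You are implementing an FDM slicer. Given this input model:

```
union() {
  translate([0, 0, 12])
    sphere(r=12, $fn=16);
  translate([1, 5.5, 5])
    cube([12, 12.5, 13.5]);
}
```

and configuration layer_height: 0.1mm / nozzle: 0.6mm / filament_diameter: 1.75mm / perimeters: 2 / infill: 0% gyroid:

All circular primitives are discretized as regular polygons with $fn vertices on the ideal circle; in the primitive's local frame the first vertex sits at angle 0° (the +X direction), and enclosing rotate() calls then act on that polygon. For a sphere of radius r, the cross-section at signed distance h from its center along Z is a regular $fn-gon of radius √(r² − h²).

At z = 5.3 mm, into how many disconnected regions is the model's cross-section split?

1

At z = 5.3 mm: the sphere: section is a regular 16-gon, circumradius = √(r²−h²) = √(12²−6.7²) = 9.955; the cube at (1, 5.5) is present — its section is the full 12×12.5 rectangle; Combining (union): the regions partially overlap (shared area 20.42 mm²), so overlapping operands fuse into one piece — 1 connected region. The result has 1 disconnected region.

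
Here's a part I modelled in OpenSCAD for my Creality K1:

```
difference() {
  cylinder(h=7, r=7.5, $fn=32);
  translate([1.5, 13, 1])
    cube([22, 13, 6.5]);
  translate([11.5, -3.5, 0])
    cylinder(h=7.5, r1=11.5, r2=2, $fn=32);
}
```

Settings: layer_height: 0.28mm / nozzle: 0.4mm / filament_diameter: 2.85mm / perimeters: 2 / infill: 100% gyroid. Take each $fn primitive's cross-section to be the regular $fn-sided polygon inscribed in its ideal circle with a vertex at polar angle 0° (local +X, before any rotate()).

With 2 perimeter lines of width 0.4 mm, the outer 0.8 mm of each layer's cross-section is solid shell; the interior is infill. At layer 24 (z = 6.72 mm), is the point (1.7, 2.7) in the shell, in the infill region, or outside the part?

At z = 6.72 mm: the r=7.5 cylinder contributes a regular 32-gon of circumradius 7.5; the 22×13 cube at (1.5, 13) contributes its full rectangle; the cone at (11.5, -3.5) contributes a regular 32-gon of circumradius 2.988 (interpolated between r1=11.5 and r2=2 at t=0.896); Taking the first minus the rest: starting from the r=7.5 cylinder, the 22×13 cube at (1.5, 13) misses the remaining region (no effect); the cone at (11.5, -3.5) misses the remaining region (no effect) — 1 connected region. Overall, the cross-section is a single solid region. The nearest boundary edge runs (2.87, 6.93)→(4.17, 6.24); distance from the point to it = 4.28 mm. The point is inside the cross-section and 4.28 mm from the nearest boundary — more than the 0.8 mm shell width (2 × 0.4), so it's in the infill interior.

infill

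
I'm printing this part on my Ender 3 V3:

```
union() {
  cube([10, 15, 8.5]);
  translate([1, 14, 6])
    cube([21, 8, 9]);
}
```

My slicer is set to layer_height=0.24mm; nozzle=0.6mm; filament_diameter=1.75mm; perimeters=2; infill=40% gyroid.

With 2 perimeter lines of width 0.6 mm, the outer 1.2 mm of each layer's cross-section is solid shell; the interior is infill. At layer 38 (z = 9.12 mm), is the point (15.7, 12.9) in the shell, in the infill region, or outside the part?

outside

At z = 9.12 mm: the cube is absent (z outside [0, 8.5]); the cube at (1, 14) (footprint 21×8) is included at this height; Combining (union): only the 21×8 cube at (1, 14) is present, so the union is just that shape — 1 connected region. Overall, the cross-section is a single solid region. The nearest boundary edge runs (1.00, 14.00)→(22.00, 14.00); distance from the point to it = 1.10 mm. The point is not inside any of the regions above, so it lies outside the cross-section (1.10 mm from the nearest boundary).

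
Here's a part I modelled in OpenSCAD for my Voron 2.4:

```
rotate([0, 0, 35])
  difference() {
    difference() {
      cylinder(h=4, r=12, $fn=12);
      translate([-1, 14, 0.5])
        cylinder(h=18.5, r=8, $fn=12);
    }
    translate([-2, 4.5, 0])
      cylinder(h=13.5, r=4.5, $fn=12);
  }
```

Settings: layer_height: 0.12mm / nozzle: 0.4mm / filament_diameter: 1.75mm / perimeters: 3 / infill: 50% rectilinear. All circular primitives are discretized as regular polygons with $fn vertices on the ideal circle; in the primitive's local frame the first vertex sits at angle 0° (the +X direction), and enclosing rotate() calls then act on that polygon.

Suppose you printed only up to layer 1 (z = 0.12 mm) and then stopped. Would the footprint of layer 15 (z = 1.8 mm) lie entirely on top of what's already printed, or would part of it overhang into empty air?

entirely on top

Compare the two slices. At z = 0.12: the r=12 cylinder contributes a regular 12-gon of circumradius 12 (area = (12/2)·12.000²·sin(360°/12) = 432.00 mm²); the cylinder at (-1, 14) does not reach this height (z outside [0.5, 19]); Taking the first minus the rest: none of the subtracted shapes is present at this height, so the r=12 cylinder is unchanged — area = 432.00 mm²; the r=4.5 cylinder at (-2, 4.5) gives a regular 12-gon of circumradius 4.5 (constant along its height) (area = (12/2)·4.500²·sin(360°/12) = 60.75 mm²); Taking the first minus the rest: starting from the result so far (432.00 mm²), the r=4.5 cylinder at (-2, 4.5) lies wholly inside it (removes its full 60.75 mm² and its 27.95 mm outline becomes a hole wall) — area = 371.25 mm²; (whole slice rotated 35° about Z — lengths, areas and connectivity unchanged). At z = 1.8: the r=12 cylinder contributes a regular 12-gon of circumradius 12 (area = (12/2)·12.000²·sin(360°/12) = 432.00 mm²); the r=8 cylinder at (-1, 14) gives a regular 12-gon of circumradius 8 (constant along its height) (area = (12/2)·8.000²·sin(360°/12) = 192.00 mm²); Subtracting the remaining from the first: starting from the r=12 cylinder (432.00 mm²), the r=8 cylinder at (-1, 14) partially overlaps it — only the 50.12 mm² overlap (of its 192.00 mm²) is removed, clipping the outline — area = 381.88 mm²; the cylinder at (-2, 4.5): section is a regular 12-gon, circumradius r=4.5 (area = (12/2)·4.500²·sin(360°/12) = 60.75 mm²); Subtracting the remaining from the first: starting from the result so far (381.88 mm²), the r=4.5 cylinder at (-2, 4.5) partially overlaps it — only the 47.68 mm² overlap (of its 60.75 mm²) is removed, clipping the outline — area = 334.20 mm²; (whole slice rotated 35° about Z — lengths, areas and connectivity unchanged). Checking containment: the cross-section at z = 1.8 is a subset of the cross-section at z = 0.12.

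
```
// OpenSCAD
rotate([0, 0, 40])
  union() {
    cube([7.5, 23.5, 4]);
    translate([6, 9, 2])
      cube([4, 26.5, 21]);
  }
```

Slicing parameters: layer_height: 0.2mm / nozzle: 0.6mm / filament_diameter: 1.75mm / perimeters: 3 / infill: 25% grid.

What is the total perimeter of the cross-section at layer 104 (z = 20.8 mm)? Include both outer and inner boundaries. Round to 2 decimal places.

61.00 mm

At z = 20.8 mm: the cube does not reach this height (z outside [0, 4]); the 4×26.5 cube at (6, 9) contributes its full rectangle (perimeter 61.00 mm); Combining (union): only the 4×26.5 cube at (6, 9) is present, so the union is just that shape — boundary = 61.00 mm; (whole slice rotated 40° about Z — lengths, areas and connectivity unchanged). Overall, the cross-section is a single solid region. Total boundary length (outer) = 61.00 mm.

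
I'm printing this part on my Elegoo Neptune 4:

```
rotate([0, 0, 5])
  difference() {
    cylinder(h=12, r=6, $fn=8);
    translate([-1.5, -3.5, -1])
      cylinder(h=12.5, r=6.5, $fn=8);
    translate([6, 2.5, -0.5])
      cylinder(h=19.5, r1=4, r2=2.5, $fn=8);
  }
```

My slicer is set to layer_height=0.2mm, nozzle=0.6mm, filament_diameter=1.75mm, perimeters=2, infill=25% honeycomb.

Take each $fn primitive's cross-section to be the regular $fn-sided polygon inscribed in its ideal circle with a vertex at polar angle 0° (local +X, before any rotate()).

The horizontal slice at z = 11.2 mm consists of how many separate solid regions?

At z = 11.2 mm: the r=6 cylinder gives a regular 8-gon of circumradius 6 (constant along its height); the r=6.5 cylinder at (-1.5, -3.5) contributes a regular 8-gon of circumradius 6.5; the cone at (6, 2.5) contributes a regular 8-gon of circumradius 3.100 (interpolated between r1=4 and r2=2.5 at t=0.600); Taking the first minus the rest: starting from the r=6 cylinder, the r=6.5 cylinder at (-1.5, -3.5) partially overlaps it — only the 65.94 mm² overlap (of its 119.50 mm²) is removed, clipping the outline; the cone at (6, 2.5) partially overlaps it — only the 7.85 mm² overlap (of its 27.18 mm²) is removed, clipping the outline — 1 connected region; (whole slice rotated 5° about Z — lengths, areas and connectivity unchanged). The result has 1 disconnected region.

1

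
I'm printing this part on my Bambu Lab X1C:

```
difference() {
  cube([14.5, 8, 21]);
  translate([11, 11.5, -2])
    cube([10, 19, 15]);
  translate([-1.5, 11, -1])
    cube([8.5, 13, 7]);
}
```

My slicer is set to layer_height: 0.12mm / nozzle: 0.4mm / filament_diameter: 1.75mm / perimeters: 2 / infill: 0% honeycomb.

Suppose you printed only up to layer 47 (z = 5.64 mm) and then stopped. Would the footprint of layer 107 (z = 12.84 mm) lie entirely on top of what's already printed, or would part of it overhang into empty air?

entirely on top

Compare the two slices. At z = 5.64: the cube is present — its section is the full 14.5×8 rectangle (area 116.00 mm²); the cube at (11, 11.5) is present — its section is the full 10×19 rectangle (area 190.00 mm²); the 8.5×13 cube at (-1.5, 11) contributes its full rectangle (area 110.50 mm²); After the difference (first − rest): starting from the 14.5×8 cube (116.00 mm²), the 10×19 cube at (11, 11.5) misses the remaining region (no effect); the 8.5×13 cube at (-1.5, 11) misses the remaining region (no effect) — area = 116.00 mm². At z = 12.84: the 14.5×8 cube contributes its full rectangle (area 116.00 mm²); the 10×19 cube at (11, 11.5) contributes its full rectangle (area 190.00 mm²); the cube at (-1.5, 11) does not reach this height (z outside [-1, 6]); Subtracting the remaining from the first: starting from the 14.5×8 cube (116.00 mm²), the 10×19 cube at (11, 11.5) misses the remaining region (no effect) — area = 116.00 mm². Checking containment: the cross-section at z = 12.84 is a subset of the cross-section at z = 5.64.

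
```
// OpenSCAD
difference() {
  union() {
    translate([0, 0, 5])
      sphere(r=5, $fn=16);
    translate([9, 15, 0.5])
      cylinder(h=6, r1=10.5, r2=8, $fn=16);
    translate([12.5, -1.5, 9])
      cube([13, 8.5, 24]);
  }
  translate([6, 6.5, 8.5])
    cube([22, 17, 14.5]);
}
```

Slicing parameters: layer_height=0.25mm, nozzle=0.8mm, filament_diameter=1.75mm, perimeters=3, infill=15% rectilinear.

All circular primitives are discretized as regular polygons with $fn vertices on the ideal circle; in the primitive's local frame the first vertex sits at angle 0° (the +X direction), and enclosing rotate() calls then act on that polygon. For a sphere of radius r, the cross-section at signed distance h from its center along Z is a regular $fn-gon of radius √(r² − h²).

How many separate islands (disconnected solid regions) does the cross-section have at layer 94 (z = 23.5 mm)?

1

At z = 23.5 mm: the sphere does not reach this height (|z−center|=18.500 > r=5); the cone at (9, 15) does not reach this height (z outside [0.5, 6.5]); the 13×8.5 cube at (12.5, -1.5) contributes its full rectangle; Merging all regions: only the 13×8.5 cube at (12.5, -1.5) is present, so the union is just that shape — 1 connected region; the cube at (6, 6.5) is absent (z outside [8.5, 23]); After the difference (first − rest): none of the subtracted shapes is present at this height, so the result so far is unchanged — 1 connected region. Overall, the cross-section is a single solid region. Island count = 1.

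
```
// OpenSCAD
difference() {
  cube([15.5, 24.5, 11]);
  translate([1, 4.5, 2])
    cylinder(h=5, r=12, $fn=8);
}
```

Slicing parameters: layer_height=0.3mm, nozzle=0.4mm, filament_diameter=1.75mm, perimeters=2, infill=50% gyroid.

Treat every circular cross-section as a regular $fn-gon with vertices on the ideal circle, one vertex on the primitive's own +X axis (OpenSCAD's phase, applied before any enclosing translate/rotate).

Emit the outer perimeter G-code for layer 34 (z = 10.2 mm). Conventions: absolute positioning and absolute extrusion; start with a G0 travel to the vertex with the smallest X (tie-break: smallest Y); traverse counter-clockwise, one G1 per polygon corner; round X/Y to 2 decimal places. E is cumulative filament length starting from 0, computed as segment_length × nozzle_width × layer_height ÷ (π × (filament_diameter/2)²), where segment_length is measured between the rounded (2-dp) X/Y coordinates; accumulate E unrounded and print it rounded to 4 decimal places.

At z = 10.2 mm: the cube (footprint 15.5×24.5) is included at this height; the cylinder at (1, 4.5) does not reach this height (z outside [2, 7]); Taking the first minus the rest: none of the subtracted shapes is present at this height, so the 15.5×24.5 cube is unchanged — 1 connected region. The outline is a single polygon with 4 vertices. Extrusion per mm of travel: 0.4 × 0.3 / (π × 0.875²) = 0.049890. Accumulating E over each segment gives final E = 3.9912.

G0 X0.00 Y0.00 Z10.20
G1 X15.50 Y0.00 E0.7733
G1 X15.50 Y24.50 E1.9956
G1 X0.00 Y24.50 E2.7689
G1 X0.00 Y0.00 E3.9912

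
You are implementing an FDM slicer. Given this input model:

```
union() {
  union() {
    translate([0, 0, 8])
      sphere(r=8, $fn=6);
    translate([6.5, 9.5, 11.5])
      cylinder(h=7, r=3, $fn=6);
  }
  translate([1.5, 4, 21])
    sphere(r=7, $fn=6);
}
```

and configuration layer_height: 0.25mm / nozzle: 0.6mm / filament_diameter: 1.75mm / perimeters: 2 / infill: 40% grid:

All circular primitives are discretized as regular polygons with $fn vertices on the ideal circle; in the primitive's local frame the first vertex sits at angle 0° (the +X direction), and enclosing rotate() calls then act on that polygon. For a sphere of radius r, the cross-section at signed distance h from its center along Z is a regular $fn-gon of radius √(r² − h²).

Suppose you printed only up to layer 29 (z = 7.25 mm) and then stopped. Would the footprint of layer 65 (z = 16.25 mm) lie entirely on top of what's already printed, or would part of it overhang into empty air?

Compare the two slices. At z = 7.25: the sphere: section is a regular 6-gon, circumradius = √(r²−h²) = √(8²−0.75²) = 7.965 (area = (6/2)·7.965²·sin(360°/6) = 164.82 mm²); the cylinder at (6.5, 9.5) does not reach this height (z outside [11.5, 18.5]); Combining (union): only the r=8 sphere is present, so the union is just that shape — area = 164.82 mm²; the sphere at (1.5, 4) does not reach this height (|z−center|=13.750 > r=7); Merging all regions: only that combined region is present, so the union is just that shape — area = 164.82 mm². At z = 16.25: the sphere is not intersected at this z (|z−center|=8.250 > r=8); the r=3 cylinder at (6.5, 9.5) contributes a regular 6-gon of circumradius 3 (area = (6/2)·3.000²·sin(360°/6) = 23.38 mm²); Taking the union: only the r=3 cylinder at (6.5, 9.5) is present, so the union is just that shape — area = 23.38 mm²; the sphere at (1.5, 4): section is a regular 6-gon, circumradius = √(r²−h²) = √(7²−4.75²) = 5.142 (area = (6/2)·5.142²·sin(360°/6) = 68.69 mm²); Taking the union: the 2 present regions are separate (no shared area or edge), so areas and boundary lengths simply add and each stays a separate island — area = 92.07 mm². Checking containment: at z = 16.25 the cross-section extends beyond the z = 7.25 cross-section by about 36.05 mm².

part overhangs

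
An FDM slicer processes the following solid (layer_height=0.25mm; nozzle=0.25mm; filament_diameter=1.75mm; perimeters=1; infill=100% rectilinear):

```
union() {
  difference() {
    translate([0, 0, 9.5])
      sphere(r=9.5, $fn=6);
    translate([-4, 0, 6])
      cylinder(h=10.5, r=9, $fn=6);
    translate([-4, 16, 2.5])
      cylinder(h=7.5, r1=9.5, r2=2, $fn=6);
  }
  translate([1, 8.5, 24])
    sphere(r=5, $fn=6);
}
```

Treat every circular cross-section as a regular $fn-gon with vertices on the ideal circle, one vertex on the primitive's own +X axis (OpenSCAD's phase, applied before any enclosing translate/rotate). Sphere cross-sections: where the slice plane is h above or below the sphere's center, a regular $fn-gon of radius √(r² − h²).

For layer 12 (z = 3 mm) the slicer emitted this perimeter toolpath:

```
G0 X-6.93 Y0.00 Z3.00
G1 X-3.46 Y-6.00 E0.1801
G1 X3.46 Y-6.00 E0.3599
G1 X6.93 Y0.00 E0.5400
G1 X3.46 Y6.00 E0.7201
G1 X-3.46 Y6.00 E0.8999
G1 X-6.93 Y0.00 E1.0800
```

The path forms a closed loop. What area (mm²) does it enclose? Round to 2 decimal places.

124.68 mm²

Apply the shoelace formula to the sequence of (X, Y) vertices; enclosed area = 124.68 mm².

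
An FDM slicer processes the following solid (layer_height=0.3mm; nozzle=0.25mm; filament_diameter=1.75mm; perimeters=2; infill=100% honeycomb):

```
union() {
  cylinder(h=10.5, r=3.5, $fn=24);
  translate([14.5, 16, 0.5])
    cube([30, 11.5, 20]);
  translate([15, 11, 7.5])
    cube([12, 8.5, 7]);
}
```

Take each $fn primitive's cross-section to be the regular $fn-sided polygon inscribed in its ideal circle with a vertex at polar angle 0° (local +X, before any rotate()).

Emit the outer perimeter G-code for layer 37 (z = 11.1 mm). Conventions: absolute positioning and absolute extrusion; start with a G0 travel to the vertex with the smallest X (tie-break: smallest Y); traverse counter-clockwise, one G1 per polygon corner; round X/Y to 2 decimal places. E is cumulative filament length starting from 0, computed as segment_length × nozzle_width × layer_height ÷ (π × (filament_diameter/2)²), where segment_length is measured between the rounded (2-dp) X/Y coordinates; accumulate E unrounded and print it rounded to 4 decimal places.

G0 X14.50 Y16.00 Z11.10
G1 X15.00 Y16.00 E0.0156
G1 X15.00 Y11.00 E0.1715
G1 X27.00 Y11.00 E0.5457
G1 X27.00 Y16.00 E0.7016
G1 X44.50 Y16.00 E1.2473
G1 X44.50 Y27.50 E1.6058
G1 X14.50 Y27.50 E2.5413
G1 X14.50 Y16.00 E2.8999

At z = 11.1 mm: the cylinder is not intersected at this z (z outside [0, 10.5]); the cube at (14.5, 16) (footprint 30×11.5) is included at this height; the cube at (15, 11) is present — its section is the full 12×8.5 rectangle; Taking the union: the regions partially overlap (shared area 42.00 mm²), so overlapping operands fuse into one piece — 1 connected region. The outline is a single polygon with 8 vertices. Extrusion per mm of travel: 0.25 × 0.3 / (π × 0.875²) = 0.031181. Accumulating E over each segment gives final E = 2.8999.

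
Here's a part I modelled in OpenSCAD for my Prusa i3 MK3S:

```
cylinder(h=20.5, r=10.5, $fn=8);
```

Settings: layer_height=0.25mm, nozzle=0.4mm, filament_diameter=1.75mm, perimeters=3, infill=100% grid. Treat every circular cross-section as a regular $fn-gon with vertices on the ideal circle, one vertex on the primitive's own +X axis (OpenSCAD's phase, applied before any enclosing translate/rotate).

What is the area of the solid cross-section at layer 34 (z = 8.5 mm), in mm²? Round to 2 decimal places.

311.83 mm²

At z = 8.5 mm: the r=10.5 cylinder gives a regular 8-gon of circumradius 10.5 (constant along its height) (area = (8/2)·10.500²·sin(360°/8) = 311.83 mm²). Overall, the cross-section is a single solid region. Net area = 311.83 mm².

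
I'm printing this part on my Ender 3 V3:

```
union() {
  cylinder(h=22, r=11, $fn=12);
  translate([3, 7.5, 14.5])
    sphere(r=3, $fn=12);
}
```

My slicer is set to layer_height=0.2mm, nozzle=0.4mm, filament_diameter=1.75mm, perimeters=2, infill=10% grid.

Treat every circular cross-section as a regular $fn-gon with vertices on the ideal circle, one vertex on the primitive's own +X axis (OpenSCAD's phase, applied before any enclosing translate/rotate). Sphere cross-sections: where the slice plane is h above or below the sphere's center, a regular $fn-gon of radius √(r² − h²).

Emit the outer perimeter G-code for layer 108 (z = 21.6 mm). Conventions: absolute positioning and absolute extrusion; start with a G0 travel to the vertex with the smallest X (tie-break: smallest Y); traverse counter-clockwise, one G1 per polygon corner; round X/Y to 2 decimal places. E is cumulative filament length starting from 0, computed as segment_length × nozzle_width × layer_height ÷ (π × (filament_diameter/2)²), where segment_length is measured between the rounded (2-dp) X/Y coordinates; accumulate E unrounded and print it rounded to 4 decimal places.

At z = 21.6 mm: the r=11 cylinder contributes a regular 12-gon of circumradius 11; the sphere at (3, 7.5) is absent (|z−center|=7.100 > r=3); Taking the union: only the r=11 cylinder is present, so the union is just that shape — 1 connected region. The outline is a single polygon with 12 vertices. Extrusion per mm of travel: 0.4 × 0.2 / (π × 0.875²) = 0.033260. Accumulating E over each segment gives final E = 2.2731.

G0 X-11.00 Y0.00 Z21.60
G1 X-9.53 Y-5.50 E0.1894
G1 X-5.50 Y-9.53 E0.3789
G1 X0.00 Y-11.00 E0.5683
G1 X5.50 Y-9.53 E0.7576
G1 X9.53 Y-5.50 E0.9472
G1 X11.00 Y0.00 E1.1365
G1 X9.53 Y5.50 E1.3259
G1 X5.50 Y9.53 E1.5154
G1 X0.00 Y11.00 E1.7048
G1 X-5.50 Y9.53 E1.8941
G1 X-9.53 Y5.50 E2.0837
G1 X-11.00 Y0.00 E2.2731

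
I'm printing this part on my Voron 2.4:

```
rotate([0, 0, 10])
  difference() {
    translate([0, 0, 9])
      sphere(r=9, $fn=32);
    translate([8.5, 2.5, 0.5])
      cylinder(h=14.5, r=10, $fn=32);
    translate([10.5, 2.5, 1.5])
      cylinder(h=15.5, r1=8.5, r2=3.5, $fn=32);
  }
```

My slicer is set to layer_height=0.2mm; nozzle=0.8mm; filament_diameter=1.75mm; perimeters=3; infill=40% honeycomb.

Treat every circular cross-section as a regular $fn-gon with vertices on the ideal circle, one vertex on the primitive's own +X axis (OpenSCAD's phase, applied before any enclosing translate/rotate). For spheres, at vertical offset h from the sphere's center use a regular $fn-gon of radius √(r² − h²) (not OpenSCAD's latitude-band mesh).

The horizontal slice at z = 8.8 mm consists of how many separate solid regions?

1

At z = 8.8 mm: the r=9 sphere contributes a regular 32-gon of circumradius √(9²−0.2²) = 8.998; the cylinder at (8.5, 2.5): section is a regular 32-gon, circumradius r=10; the cone at (10.5, 2.5): at t=0.471 of its height the radius interpolates to r₁+(r₂−r₁)t = 6.145, giving a regular 32-gon of that circumradius; Subtracting the remaining from the first: starting from the r=9 sphere, the r=10 cylinder at (8.5, 2.5) partially overlaps it — only the 119.80 mm² overlap (of its 312.14 mm²) is removed, clipping the outline; the cone at (10.5, 2.5) misses the remaining region (no effect) — 1 connected region; (rotated 10° about Z; rotation is an isometry so areas/perimeters/island counts are preserved). The result has 1 disconnected region.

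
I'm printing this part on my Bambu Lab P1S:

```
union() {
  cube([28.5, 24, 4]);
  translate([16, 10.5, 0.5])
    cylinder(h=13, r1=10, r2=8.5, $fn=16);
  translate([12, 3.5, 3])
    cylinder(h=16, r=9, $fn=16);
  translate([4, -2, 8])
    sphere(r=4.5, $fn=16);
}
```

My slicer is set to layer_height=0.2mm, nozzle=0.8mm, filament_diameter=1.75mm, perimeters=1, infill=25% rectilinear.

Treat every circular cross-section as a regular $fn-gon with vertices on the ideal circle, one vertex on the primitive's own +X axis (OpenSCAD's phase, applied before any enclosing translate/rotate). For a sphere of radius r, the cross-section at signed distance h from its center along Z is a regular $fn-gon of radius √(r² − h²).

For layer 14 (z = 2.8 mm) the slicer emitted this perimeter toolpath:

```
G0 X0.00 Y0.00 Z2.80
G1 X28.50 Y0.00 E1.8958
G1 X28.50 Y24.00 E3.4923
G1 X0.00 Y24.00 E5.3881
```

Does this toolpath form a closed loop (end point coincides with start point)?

no

Start point (G0): (0.00, 0.00). End point (last G1): the path does not return to the start — open.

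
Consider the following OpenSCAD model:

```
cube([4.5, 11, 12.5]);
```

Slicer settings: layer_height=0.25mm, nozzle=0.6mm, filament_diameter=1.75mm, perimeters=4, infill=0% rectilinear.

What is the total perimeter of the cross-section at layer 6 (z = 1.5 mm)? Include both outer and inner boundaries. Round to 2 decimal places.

31.00 mm

At z = 1.5 mm: the 4.5×11 cube contributes its full rectangle (perimeter 31.00 mm). Overall, the cross-section is a single solid region. Total boundary length (outer) = 31.00 mm.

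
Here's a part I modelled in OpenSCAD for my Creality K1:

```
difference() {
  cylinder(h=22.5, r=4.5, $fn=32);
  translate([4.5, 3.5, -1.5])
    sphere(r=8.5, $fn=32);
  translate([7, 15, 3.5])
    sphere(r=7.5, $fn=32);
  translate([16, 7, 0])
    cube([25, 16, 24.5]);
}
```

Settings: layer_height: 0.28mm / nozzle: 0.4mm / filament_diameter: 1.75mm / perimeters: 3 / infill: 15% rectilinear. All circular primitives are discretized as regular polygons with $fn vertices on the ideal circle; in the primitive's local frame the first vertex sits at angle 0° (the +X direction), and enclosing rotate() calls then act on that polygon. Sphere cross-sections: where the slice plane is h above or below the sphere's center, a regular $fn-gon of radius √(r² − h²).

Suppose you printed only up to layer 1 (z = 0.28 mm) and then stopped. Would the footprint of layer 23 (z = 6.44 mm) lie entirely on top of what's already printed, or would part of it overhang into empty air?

part overhangs

Compare the two slices. At z = 0.28: the cylinder: section is a regular 32-gon, circumradius r=4.5 (area = (32/2)·4.500²·sin(360°/32) = 63.21 mm²); the r=8.5 sphere at (4.5, 3.5) contributes a regular 32-gon of circumradius √(8.5²−1.78²) = 8.312 (area = (32/2)·8.312²·sin(360°/32) = 215.63 mm²); the r=7.5 sphere at (7, 15) slices to a regular 32-gon of circumradius 6.774 (√(r²−h²) with h=3.22 from center) (area = (32/2)·6.774²·sin(360°/32) = 143.22 mm²); the cube at (16, 7) is present — its section is the full 25×16 rectangle (area 400.00 mm²); Subtracting the remaining from the first: starting from the r=4.5 cylinder (63.21 mm²), the r=8.5 sphere at (4.5, 3.5) partially overlaps it — only the 50.80 mm² overlap (of its 215.63 mm²) is removed, clipping the outline; the r=7.5 sphere at (7, 15) misses the remaining region (no effect); the 25×16 cube at (16, 7) misses the remaining region (no effect) — area = 12.41 mm². At z = 6.44: the r=4.5 cylinder gives a regular 32-gon of circumradius 4.5 (constant along its height) (area = (32/2)·4.500²·sin(360°/32) = 63.21 mm²); the sphere at (4.5, 3.5): section is a regular 32-gon, circumradius = √(r²−h²) = √(8.5²−7.94²) = 3.034 (area = (32/2)·3.034²·sin(360°/32) = 28.74 mm²); the r=7.5 sphere at (7, 15) contributes a regular 32-gon of circumradius √(7.5²−2.94²) = 6.900 (area = (32/2)·6.900²·sin(360°/32) = 148.60 mm²); the 25×16 cube at (16, 7) contributes its full rectangle (area 400.00 mm²); Subtracting the remaining from the first: starting from the r=4.5 cylinder (63.21 mm²), the r=8.5 sphere at (4.5, 3.5) partially overlaps it — only the 5.90 mm² overlap (of its 28.74 mm²) is removed, clipping the outline; the r=7.5 sphere at (7, 15) misses the remaining region (no effect); the 25×16 cube at (16, 7) misses the remaining region (no effect) — area = 57.31 mm². Checking containment: at z = 6.44 the cross-section extends beyond the z = 0.28 cross-section by about 44.91 mm².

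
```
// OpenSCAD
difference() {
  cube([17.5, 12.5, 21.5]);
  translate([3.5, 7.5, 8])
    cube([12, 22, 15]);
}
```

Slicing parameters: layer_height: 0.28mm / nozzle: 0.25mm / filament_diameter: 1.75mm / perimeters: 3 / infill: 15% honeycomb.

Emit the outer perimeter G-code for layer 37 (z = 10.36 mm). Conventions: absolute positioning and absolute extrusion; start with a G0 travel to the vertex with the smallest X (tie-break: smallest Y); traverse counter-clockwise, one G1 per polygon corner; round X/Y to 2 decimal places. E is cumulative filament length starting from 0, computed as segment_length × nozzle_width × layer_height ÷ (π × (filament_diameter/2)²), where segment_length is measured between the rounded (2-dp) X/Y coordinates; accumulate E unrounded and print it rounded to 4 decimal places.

At z = 10.36 mm: the 17.5×12.5 cube contributes its full rectangle; the cube at (3.5, 7.5) (footprint 12×22) is included at this height; After the difference (first − rest): starting from the 17.5×12.5 cube, the 12×22 cube at (3.5, 7.5) partially overlaps it — only the 60.00 mm² overlap (of its 264.00 mm²) is removed, clipping the outline — 1 connected region. The outline is a single polygon with 8 vertices. Extrusion per mm of travel: 0.25 × 0.28 / (π × 0.875²) = 0.029103. Accumulating E over each segment gives final E = 2.0372.

G0 X0.00 Y0.00 Z10.36
G1 X17.50 Y0.00 E0.5093
G1 X17.50 Y12.50 E0.8731
G1 X15.50 Y12.50 E0.9313
G1 X15.50 Y7.50 E1.0768
G1 X3.50 Y7.50 E1.4260
G1 X3.50 Y12.50 E1.5715
G1 X0.00 Y12.50 E1.6734
G1 X0.00 Y0.00 E2.0372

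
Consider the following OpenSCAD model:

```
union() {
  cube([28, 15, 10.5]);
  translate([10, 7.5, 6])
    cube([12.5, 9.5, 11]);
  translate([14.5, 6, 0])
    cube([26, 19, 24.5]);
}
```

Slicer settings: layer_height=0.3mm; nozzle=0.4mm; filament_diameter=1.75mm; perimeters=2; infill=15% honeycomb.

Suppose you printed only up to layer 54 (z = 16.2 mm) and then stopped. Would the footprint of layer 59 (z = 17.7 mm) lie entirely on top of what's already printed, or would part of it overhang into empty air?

Compare the two slices. At z = 16.2: the cube does not reach this height (z outside [0, 10.5]); the cube at (10, 7.5) (footprint 12.5×9.5) is included at this height (area 118.75 mm²); the cube at (14.5, 6) (footprint 26×19) is included at this height (area 494.00 mm²); Combining (union): the regions partially overlap — summed areas 612.75 mm² minus the doubly-counted overlap 76.00 mm² gives 536.75 mm² — area = 536.75 mm². At z = 17.7: the cube is not intersected at this z (z outside [0, 10.5]); the cube at (10, 7.5) does not reach this height (z outside [6, 17]); the cube at (14.5, 6) (footprint 26×19) is included at this height (area 494.00 mm²); Taking the union: only the 26×19 cube at (14.5, 6) is present, so the union is just that shape — area = 494.00 mm². Checking containment: the cross-section at z = 17.7 is a subset of the cross-section at z = 16.2.

entirely on top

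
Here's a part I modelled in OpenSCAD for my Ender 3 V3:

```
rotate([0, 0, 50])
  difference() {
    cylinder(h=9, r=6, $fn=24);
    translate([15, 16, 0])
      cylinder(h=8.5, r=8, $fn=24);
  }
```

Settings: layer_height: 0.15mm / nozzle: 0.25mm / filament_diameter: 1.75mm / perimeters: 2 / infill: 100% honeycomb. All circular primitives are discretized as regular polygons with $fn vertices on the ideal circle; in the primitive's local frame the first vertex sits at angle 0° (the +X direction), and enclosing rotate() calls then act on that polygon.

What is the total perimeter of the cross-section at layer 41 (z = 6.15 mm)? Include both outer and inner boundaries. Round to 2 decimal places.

37.59 mm

At z = 6.15 mm: the r=6 cylinder contributes a regular 24-gon of circumradius 6 (perimeter = 2·24·6.000·sin(180°/24) = 37.59 mm); the r=8 cylinder at (15, 16) contributes a regular 24-gon of circumradius 8 (perimeter = 2·24·8.000·sin(180°/24) = 50.12 mm); Subtracting the remaining from the first: starting from the r=6 cylinder, the r=8 cylinder at (15, 16) misses the remaining region (no effect) — boundary = 37.59 mm; (whole slice rotated 50° about Z — lengths, areas and connectivity unchanged). Overall, the cross-section is a single solid region. Total boundary length (outer) = 37.59 mm.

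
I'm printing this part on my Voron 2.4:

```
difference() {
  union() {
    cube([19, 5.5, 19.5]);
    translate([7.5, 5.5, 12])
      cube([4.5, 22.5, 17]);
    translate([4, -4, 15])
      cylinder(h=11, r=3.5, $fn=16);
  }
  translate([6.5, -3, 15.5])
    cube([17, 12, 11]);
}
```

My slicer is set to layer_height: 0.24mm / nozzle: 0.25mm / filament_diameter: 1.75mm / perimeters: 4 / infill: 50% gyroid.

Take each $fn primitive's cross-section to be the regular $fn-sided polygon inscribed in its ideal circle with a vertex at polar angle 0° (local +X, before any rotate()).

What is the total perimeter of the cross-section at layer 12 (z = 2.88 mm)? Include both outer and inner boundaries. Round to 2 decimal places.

At z = 2.88 mm: the 19×5.5 cube contributes its full rectangle (perimeter 49.00 mm); the cube at (7.5, 5.5) does not reach this height (z outside [12, 29]); the cylinder at (4, -4) is not intersected at this z (z outside [15, 26]); Taking the union: only the 19×5.5 cube is present, so the union is just that shape — boundary = 49.00 mm; the cube at (6.5, -3) is absent (z outside [15.5, 26.5]); Taking the first minus the rest: none of the subtracted shapes is present at this height, so that combined region is unchanged — boundary = 49.00 mm. Overall, the cross-section is a single solid region. Total boundary length (outer) = 49.00 mm.

49.00 mm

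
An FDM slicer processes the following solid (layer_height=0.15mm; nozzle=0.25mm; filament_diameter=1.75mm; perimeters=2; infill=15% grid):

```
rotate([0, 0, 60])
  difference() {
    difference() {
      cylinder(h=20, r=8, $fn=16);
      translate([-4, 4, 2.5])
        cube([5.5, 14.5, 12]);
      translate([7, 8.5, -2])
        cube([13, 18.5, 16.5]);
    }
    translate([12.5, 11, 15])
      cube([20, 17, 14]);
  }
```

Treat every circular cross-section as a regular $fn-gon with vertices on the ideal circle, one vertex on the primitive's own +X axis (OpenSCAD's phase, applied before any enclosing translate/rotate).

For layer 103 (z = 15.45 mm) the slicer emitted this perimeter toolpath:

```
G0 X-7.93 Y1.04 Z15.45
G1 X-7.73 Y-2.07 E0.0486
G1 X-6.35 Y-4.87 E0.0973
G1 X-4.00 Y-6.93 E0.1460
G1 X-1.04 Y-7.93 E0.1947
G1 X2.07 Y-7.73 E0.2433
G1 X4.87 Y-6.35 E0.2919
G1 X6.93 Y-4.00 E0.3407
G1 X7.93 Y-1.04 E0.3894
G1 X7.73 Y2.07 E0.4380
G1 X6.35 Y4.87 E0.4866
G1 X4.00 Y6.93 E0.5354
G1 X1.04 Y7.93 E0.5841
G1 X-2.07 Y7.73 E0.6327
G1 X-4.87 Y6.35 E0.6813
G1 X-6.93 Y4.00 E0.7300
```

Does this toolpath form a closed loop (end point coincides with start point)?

no

Start point (G0): (-7.93, 1.04). End point (last G1): the path does not return to the start — open.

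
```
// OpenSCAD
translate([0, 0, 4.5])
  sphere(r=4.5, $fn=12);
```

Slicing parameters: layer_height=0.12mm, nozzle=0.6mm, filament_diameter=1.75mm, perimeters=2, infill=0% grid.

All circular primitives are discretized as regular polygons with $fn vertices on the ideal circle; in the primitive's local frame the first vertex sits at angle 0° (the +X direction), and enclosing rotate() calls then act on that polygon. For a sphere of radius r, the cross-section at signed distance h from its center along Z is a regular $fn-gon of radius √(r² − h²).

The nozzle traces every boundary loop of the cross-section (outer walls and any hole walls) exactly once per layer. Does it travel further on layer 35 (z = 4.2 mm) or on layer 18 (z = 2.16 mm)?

Layer 35 (z = 4.2): the sphere: section is a regular 12-gon, circumradius = √(r²−h²) = √(4.5²−0.3²) = 4.490 (perimeter = 2·12·4.490·sin(180°/12) = 27.89 mm). So its perimeter = 27.89 mm. Layer 18 (z = 2.16): the r=4.5 sphere slices to a regular 12-gon of circumradius 3.844 (√(r²−h²) with h=2.34 from center) (perimeter = 2·12·3.844·sin(180°/12) = 23.88 mm). So its perimeter = 23.88 mm. Layer 35 is larger (27.89 vs 23.88 mm).

layer 35 (z = 4.2 mm)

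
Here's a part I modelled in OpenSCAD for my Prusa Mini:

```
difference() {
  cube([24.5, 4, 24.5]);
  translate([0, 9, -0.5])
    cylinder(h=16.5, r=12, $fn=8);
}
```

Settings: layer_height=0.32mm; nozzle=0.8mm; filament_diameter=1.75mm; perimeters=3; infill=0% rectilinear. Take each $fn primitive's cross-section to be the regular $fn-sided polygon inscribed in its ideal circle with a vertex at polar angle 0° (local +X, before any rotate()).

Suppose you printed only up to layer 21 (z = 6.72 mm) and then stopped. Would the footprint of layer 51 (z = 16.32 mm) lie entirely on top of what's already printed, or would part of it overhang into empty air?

part overhangs

Compare the two slices. At z = 6.72: the cube (footprint 24.5×4) is included at this height (area 98.00 mm²); the cylinder at (0, 9): section is a regular 8-gon, circumradius r=12 (area = (8/2)·12.000²·sin(360°/8) = 407.29 mm²); After the difference (first − rest): starting from the 24.5×4 cube (98.00 mm²), the r=12 cylinder at (0, 9) partially overlaps it — only the 36.14 mm² overlap (of its 407.29 mm²) is removed, clipping the outline — area = 61.86 mm². At z = 16.32: the cube is present — its section is the full 24.5×4 rectangle (area 98.00 mm²); the cylinder at (0, 9) does not reach this height (z outside [-0.5, 16]); After the difference (first − rest): none of the subtracted shapes is present at this height, so the 24.5×4 cube is unchanged — area = 98.00 mm². Checking containment: at z = 16.32 the cross-section extends beyond the z = 6.72 cross-section by about 36.14 mm².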